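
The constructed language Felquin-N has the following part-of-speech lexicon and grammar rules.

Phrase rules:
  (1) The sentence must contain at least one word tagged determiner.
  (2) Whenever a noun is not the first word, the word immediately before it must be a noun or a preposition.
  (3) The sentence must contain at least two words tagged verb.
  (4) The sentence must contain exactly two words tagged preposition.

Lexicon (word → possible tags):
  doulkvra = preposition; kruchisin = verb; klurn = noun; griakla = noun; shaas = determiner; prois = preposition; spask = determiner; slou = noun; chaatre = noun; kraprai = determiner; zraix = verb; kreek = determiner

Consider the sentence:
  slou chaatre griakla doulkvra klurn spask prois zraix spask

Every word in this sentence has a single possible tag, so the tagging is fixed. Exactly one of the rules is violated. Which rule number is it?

Fixed tagging: noun noun noun preposition noun determiner preposition verb determiner.
Rule check: R1 holds, R2 holds, R3 violated, R4 holds.
Only rule 3 fails.

3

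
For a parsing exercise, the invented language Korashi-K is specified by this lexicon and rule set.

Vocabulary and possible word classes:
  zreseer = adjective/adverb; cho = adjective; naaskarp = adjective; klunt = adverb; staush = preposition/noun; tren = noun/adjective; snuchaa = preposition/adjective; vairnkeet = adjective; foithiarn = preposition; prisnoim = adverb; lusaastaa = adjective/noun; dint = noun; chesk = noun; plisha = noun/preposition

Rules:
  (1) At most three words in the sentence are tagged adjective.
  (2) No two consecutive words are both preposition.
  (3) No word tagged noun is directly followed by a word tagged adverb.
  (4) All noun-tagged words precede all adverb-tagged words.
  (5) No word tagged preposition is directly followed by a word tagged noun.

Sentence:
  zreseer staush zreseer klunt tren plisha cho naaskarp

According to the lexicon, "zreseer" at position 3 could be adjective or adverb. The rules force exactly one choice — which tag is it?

Candidates per position — 1:zreseer {adjective,adverb}; 2:staush {preposition,noun}; 3:zreseer {adjective,adverb}; 4:klunt {adverb}; 5:tren {noun,adjective}; 6:plisha {noun,preposition}; 7:cho {adjective}; 8:naaskarp {adjective}.
If word 5 were noun, no tagging could satisfy rule 4; so word 5 is adjective.
If word 6 were noun, no tagging could satisfy rule 4; so word 6 is preposition.
If word 1 were adjective, no tagging could satisfy rule 1; so word 1 is adverb.
If word 2 were noun, no tagging could satisfy rule 4; so word 2 is preposition.
If word 3 were adjective, no tagging could satisfy rule 1; so word 3 is adverb.
The only consistent sequence is: adverb preposition adverb adverb adjective preposition adjective adjective.
Verifying each rule — rule 1 satisfied; rule 2 satisfied; rule 3 satisfied; rule 4 satisfied; rule 5 satisfied.

adverb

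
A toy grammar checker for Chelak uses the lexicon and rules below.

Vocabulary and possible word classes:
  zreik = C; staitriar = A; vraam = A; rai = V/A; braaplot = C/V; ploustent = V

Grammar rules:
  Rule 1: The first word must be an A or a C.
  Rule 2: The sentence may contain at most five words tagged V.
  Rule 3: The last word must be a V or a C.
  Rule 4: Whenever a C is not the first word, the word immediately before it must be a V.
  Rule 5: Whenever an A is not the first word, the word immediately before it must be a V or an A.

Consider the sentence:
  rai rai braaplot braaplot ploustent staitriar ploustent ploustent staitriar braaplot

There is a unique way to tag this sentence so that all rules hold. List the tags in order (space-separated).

A A V C V A V V A V

Candidates per position — 1:rai {V,A}; 2:rai {V,A}; 3:braaplot {C,V}; 4:braaplot {C,V}; 5:ploustent {V}; 6:staitriar {A}; 7:ploustent {V}; 8:ploustent {V}; 9:staitriar {A}; 10:braaplot {C,V}.
Position 1: tagging it V would leave rule 1 unsatisfiable, so it must be A.
Position 10: tagging it C would leave rule 4 unsatisfiable, so it must be V.
The remaining ambiguous positions (2, 3, 4) are resolved jointly — only one combination satisfies every rule.
The unique satisfying tagging is: A A V C V A V V A V.
Verifying each rule — rule 1 holds; rule 2 holds; rule 3 holds; rule 4 holds; rule 5 holds.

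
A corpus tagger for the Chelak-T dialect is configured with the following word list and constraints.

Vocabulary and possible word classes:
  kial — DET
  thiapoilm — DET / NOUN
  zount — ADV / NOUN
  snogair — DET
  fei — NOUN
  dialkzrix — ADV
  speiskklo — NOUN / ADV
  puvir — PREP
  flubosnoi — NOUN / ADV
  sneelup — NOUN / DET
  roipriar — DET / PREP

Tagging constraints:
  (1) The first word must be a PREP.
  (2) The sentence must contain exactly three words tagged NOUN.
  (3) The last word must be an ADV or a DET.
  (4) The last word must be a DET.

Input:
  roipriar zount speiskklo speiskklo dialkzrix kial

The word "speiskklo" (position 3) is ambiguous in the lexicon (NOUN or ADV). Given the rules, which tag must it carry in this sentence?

Candidates per position — 1:roipriar {DET,PREP}; 2:zount {ADV,NOUN}; 3:speiskklo {NOUN,ADV}; 4:speiskklo {NOUN,ADV}; 5:dialkzrix {ADV}; 6:kial {DET}.
Word 1 cannot be DET — rule 1 would then fail for every completion. It is PREP.
Word 2 cannot be ADV — rule 2 would then fail for every completion. It is NOUN.
Word 3 cannot be ADV — rule 2 would then fail for every completion. It is NOUN.
Word 4 cannot be ADV — rule 2 would then fail for every completion. It is NOUN.
The only consistent sequence is: PREP NOUN NOUN NOUN ADV DET.
Check: rule 1 satisfied; rule 2 satisfied; rule 3 satisfied; rule 4 satisfied.

NOUN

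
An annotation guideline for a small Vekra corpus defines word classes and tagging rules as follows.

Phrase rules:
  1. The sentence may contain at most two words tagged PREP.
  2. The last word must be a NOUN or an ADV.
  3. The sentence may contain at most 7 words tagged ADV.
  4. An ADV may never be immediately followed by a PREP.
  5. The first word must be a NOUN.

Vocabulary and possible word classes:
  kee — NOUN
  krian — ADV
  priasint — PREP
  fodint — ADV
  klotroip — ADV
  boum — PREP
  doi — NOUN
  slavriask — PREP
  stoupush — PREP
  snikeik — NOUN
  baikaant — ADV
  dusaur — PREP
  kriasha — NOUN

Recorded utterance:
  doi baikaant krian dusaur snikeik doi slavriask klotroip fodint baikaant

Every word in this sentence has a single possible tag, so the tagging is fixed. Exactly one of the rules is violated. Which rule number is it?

Fixed tagging: NOUN ADV ADV PREP NOUN NOUN PREP ADV ADV ADV.
Rule check: R1 holds, R2 holds, R3 holds, R4 violated, R5 holds.
Only rule 4 fails.

4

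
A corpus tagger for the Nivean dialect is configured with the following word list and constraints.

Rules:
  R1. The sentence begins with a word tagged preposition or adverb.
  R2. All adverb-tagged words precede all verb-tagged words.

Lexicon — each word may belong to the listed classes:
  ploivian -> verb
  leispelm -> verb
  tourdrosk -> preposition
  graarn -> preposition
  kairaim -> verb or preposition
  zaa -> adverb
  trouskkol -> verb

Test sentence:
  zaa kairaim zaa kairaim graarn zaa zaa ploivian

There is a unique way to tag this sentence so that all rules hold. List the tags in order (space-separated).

adverb preposition adverb preposition preposition adverb adverb verb

Candidates per position — 1:zaa {adverb}; 2:kairaim {verb,preposition}; 3:zaa {adverb}; 4:kairaim {verb,preposition}; 5:graarn {preposition}; 6:zaa {adverb}; 7:zaa {adverb}; 8:ploivian {verb}.
Word 2 cannot be verb — rule 2 would then fail for every completion. It is preposition.
Word 4 cannot be verb — rule 2 would then fail for every completion. It is preposition.
The unique satisfying tagging is: adverb preposition adverb preposition preposition adverb adverb verb.
Rule-by-rule: rule 1 satisfied; rule 2 satisfied.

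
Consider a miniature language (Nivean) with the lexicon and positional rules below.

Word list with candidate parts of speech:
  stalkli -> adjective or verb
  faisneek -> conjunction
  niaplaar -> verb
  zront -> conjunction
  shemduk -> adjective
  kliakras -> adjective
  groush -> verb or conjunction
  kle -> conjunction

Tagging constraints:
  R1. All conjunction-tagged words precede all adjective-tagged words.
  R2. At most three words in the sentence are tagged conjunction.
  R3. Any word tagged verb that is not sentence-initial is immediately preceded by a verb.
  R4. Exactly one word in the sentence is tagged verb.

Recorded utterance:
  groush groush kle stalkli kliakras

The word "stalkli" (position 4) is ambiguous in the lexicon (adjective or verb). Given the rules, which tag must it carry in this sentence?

adjective

Candidates per position — 1:groush {verb,conjunction}; 2:groush {verb,conjunction}; 3:kle {conjunction}; 4:stalkli {adjective,verb}; 5:kliakras {adjective}.
Word 4 cannot be verb — rule 3 would then fail for every completion. It is adjective.
The remaining ambiguous positions (1, 2) are resolved jointly — only one combination satisfies every rule.
The only consistent sequence is: verb conjunction conjunction adjective adjective.
Checking: rule 1 ✓; rule 2 ✓; rule 3 ✓; rule 4 ✓.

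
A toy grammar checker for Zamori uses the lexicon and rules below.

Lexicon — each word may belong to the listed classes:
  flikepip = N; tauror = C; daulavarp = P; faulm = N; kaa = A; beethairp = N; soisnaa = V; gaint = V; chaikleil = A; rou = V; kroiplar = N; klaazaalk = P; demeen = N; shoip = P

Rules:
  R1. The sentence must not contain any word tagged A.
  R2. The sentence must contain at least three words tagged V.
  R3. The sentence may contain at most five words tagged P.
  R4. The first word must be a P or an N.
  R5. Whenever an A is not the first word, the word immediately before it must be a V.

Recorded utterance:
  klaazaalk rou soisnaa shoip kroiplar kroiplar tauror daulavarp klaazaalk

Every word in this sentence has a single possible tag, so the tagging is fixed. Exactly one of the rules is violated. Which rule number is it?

2

Fixed tagging: P V V P N N C P P.
Rule check: R1 pass, R2 fail, R3 pass, R4 pass, R5 pass.
Only rule 2 fails.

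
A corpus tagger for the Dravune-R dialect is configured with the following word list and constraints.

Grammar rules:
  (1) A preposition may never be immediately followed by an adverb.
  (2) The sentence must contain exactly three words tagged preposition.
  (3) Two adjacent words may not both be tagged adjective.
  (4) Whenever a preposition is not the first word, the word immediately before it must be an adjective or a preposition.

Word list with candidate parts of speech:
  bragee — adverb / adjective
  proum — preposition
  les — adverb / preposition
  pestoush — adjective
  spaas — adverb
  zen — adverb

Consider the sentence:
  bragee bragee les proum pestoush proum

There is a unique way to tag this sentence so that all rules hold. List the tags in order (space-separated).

Candidates per position — 1:bragee {adverb,adjective}; 2:bragee {adverb,adjective}; 3:les {adverb,preposition}; 4:proum {preposition}; 5:pestoush {adjective}; 6:proum {preposition}.
Position 2: tagging it adverb would leave rule 4 unsatisfiable, so it must be adjective.
Position 3: tagging it adverb would leave rule 2 unsatisfiable, so it must be preposition.
Position 1: tagging it adjective would leave rule 3 unsatisfiable, so it must be adverb.
The unique satisfying tagging is: adverb adjective preposition preposition adjective preposition.
Verifying each rule — rule 1 holds; rule 2 holds; rule 3 holds; rule 4 holds.

adverb adjective preposition preposition adjective preposition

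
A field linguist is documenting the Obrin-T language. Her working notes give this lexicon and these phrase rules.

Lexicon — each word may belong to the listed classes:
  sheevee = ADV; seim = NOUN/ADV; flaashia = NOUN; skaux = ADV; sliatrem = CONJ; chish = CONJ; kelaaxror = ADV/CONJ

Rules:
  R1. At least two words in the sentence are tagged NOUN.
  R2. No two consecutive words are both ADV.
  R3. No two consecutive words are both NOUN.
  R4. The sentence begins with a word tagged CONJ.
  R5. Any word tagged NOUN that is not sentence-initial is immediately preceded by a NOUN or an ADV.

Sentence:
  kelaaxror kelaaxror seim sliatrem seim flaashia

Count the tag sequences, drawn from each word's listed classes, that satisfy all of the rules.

1

Candidates per position — 1:kelaaxror {ADV,CONJ}; 2:kelaaxror {ADV,CONJ}; 3:seim {NOUN,ADV}; 4:sliatrem {CONJ}; 5:seim {NOUN,ADV}; 6:flaashia {NOUN}.
There are 16 candidate sequences in total.
The sequences that satisfy every rule: CONJ ADV NOUN CONJ ADV NOUN.
Count = 1.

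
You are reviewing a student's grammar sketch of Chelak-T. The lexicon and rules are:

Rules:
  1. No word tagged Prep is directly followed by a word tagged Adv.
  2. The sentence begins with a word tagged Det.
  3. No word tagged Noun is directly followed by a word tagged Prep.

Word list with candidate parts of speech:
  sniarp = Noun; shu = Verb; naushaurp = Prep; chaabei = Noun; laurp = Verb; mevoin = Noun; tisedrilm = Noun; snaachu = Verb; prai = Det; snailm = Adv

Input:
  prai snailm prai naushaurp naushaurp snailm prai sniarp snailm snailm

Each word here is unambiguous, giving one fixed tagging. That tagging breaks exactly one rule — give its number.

1

Fixed tagging: Det Adv Det Prep Prep Adv Det Noun Adv Adv.
Rule check: R1 fails, R2 ok, R3 ok.
Only rule 1 fails.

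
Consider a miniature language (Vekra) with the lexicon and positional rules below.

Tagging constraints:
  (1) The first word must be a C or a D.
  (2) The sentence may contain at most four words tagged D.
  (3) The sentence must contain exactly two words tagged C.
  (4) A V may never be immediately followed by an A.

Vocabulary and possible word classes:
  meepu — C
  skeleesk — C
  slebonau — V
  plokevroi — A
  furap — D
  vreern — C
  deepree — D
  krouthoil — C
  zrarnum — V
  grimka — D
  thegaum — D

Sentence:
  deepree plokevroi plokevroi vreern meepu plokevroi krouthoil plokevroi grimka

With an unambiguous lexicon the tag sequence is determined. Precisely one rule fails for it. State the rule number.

Fixed tagging: D A A C C A C A D.
Applying the rules: R1 pass, R2 pass, R3 fail, R4 pass.
Only rule 3 fails.

3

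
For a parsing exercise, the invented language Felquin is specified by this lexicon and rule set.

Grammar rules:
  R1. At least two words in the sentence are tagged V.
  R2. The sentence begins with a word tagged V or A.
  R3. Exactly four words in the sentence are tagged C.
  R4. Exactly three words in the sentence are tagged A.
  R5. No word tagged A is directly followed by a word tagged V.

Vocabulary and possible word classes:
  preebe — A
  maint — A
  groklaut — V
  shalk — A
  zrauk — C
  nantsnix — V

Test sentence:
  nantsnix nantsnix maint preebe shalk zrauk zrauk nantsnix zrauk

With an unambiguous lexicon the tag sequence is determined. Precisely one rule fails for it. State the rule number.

Fixed tagging: V V A A A C C V C.
Rule check: R1 ok, R2 ok, R3 fails, R4 ok, R5 ok.
Only rule 3 fails.

3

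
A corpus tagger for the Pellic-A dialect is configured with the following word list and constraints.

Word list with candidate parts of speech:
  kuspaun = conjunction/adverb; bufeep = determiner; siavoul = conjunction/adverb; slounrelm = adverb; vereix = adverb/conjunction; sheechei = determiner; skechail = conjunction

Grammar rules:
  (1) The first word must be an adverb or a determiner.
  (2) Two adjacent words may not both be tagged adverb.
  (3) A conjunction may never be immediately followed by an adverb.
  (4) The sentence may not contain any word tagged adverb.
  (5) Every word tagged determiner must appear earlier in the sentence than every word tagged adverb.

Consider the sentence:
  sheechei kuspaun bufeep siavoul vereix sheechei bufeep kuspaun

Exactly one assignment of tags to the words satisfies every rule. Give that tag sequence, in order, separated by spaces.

Candidates per position — 1:sheechei {determiner}; 2:kuspaun {conjunction,adverb}; 3:bufeep {determiner}; 4:siavoul {conjunction,adverb}; 5:vereix {adverb,conjunction}; 6:sheechei {determiner}; 7:bufeep {determiner}; 8:kuspaun {conjunction,adverb}.
Word 2 cannot be adverb — rule 4 would then fail for every completion. It is conjunction.
Word 4 cannot be adverb — rule 4 would then fail for every completion. It is conjunction.
Word 5 cannot be adverb — rule 3 would then fail for every completion. It is conjunction.
Word 8 cannot be adverb — rule 4 would then fail for every completion. It is conjunction.
The unique satisfying tagging is: determiner conjunction determiner conjunction conjunction determiner determiner conjunction.
Rule-by-rule: rule 1 satisfied; rule 2 satisfied; rule 3 satisfied; rule 4 satisfied; rule 5 satisfied.

determiner conjunction determiner conjunction conjunction determiner determiner conjunction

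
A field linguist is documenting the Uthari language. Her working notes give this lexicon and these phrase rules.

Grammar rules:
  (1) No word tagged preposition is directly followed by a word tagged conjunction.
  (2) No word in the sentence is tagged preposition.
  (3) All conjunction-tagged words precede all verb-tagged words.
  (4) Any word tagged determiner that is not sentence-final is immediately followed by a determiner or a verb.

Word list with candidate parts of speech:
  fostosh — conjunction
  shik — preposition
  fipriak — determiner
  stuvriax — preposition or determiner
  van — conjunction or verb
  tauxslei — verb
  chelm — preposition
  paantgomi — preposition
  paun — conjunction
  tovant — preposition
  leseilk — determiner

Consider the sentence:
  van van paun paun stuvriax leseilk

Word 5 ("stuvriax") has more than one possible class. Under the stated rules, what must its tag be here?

determiner

Candidates per position — 1:van {conjunction,verb}; 2:van {conjunction,verb}; 3:paun {conjunction}; 4:paun {conjunction}; 5:stuvriax {preposition,determiner}; 6:leseilk {determiner}.
At position 1, choosing verb makes rule 3 impossible to satisfy; hence conjunction.
At position 2, choosing verb makes rule 3 impossible to satisfy; hence conjunction.
At position 5, choosing preposition makes rule 2 impossible to satisfy; hence determiner.
That leaves exactly one tagging: conjunction conjunction conjunction conjunction determiner determiner.
Checking: rule 1 satisfied; rule 2 satisfied; rule 3 satisfied; rule 4 satisfied.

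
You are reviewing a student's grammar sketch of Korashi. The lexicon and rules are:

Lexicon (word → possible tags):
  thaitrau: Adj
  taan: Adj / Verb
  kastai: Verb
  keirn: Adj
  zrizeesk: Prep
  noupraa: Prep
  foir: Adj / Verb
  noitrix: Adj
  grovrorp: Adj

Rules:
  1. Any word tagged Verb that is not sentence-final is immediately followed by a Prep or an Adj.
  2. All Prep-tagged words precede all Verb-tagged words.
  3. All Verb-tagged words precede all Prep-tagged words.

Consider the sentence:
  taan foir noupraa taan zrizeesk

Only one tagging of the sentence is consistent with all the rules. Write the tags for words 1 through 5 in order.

Adj Adj Prep Adj Prep

Candidates per position — 1:taan {Adj,Verb}; 2:foir {Adj,Verb}; 3:noupraa {Prep}; 4:taan {Adj,Verb}; 5:zrizeesk {Prep}.
At position 1, choosing Verb makes rule 2 impossible to satisfy; hence Adj.
At position 2, choosing Verb makes rule 2 impossible to satisfy; hence Adj.
At position 4, choosing Verb makes rule 2 impossible to satisfy; hence Adj.
So the tagging must be: Adj Adj Prep Adj Prep.
Rule-by-rule: rule 1 ✓; rule 2 ✓; rule 3 ✓.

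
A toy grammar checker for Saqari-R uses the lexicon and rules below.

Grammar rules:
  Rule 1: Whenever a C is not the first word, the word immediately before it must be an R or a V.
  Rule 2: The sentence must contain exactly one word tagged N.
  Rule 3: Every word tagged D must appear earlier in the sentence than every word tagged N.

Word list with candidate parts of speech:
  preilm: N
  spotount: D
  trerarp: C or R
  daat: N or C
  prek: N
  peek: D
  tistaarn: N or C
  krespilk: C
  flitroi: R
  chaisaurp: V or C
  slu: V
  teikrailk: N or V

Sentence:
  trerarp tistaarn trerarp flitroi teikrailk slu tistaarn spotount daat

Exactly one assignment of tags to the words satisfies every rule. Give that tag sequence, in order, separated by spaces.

Candidates per position — 1:trerarp {C,R}; 2:tistaarn {N,C}; 3:trerarp {C,R}; 4:flitroi {R}; 5:teikrailk {N,V}; 6:slu {V}; 7:tistaarn {N,C}; 8:spotount {D}; 9:daat {N,C}.
At position 2, choosing N makes rule 3 impossible to satisfy; hence C.
At position 3, choosing C makes rule 1 impossible to satisfy; hence R.
At position 5, choosing N makes rule 3 impossible to satisfy; hence V.
At position 7, choosing N makes rule 3 impossible to satisfy; hence C.
At position 9, choosing C makes rule 1 impossible to satisfy; hence N.
At position 1, choosing C makes rule 1 impossible to satisfy; hence R.
The only consistent sequence is: R C R R V V C D N.
Check: rule 1 ✓; rule 2 ✓; rule 3 ✓.

R C R R V V C D N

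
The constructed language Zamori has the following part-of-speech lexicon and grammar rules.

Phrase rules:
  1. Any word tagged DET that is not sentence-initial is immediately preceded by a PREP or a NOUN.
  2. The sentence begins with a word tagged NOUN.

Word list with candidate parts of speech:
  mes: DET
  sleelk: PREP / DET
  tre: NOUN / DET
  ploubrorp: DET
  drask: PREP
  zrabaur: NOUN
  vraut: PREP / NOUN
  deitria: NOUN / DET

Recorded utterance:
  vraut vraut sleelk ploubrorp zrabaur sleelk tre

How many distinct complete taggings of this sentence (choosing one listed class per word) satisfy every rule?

Candidates per position — 1:vraut {PREP,NOUN}; 2:vraut {PREP,NOUN}; 3:sleelk {PREP,DET}; 4:ploubrorp {DET}; 5:zrabaur {NOUN}; 6:sleelk {PREP,DET}; 7:tre {NOUN,DET}.
There are 32 candidate sequences in total.
Checking each against the rules leaves 6 sequences.
Count = 6.

6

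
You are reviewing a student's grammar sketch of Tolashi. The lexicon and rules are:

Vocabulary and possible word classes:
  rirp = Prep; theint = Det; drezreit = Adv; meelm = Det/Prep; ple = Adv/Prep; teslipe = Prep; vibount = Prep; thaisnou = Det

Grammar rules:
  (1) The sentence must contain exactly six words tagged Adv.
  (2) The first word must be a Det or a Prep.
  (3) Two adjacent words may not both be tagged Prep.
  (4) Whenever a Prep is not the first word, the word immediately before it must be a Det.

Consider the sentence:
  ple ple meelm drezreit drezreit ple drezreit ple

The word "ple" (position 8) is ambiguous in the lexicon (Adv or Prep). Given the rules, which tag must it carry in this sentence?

Adv

Candidates per position — 1:ple {Adv,Prep}; 2:ple {Adv,Prep}; 3:meelm {Det,Prep}; 4:drezreit {Adv}; 5:drezreit {Adv}; 6:ple {Adv,Prep}; 7:drezreit {Adv}; 8:ple {Adv,Prep}.
Word 1 cannot be Adv — rule 2 would then fail for every completion. It is Prep.
Word 2 cannot be Prep — rule 1 would then fail for every completion. It is Adv.
Word 3 cannot be Prep — rule 4 would then fail for every completion. It is Det.
Word 6 cannot be Prep — rule 1 would then fail for every completion. It is Adv.
Word 8 cannot be Prep — rule 1 would then fail for every completion. It is Adv.
So the tagging must be: Prep Adv Det Adv Adv Adv Adv Adv.
Verifying each rule — rule 1 holds; rule 2 holds; rule 3 holds; rule 4 holds.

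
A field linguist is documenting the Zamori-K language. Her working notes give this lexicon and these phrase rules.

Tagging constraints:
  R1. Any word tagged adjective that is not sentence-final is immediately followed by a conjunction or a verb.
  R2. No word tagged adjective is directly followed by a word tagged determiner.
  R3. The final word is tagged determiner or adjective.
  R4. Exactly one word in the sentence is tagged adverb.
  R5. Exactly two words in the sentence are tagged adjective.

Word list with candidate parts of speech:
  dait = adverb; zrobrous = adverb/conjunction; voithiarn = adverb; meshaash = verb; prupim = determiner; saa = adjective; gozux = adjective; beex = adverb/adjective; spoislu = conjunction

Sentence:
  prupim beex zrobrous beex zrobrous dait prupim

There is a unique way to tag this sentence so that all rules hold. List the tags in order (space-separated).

Candidates per position — 1:prupim {determiner}; 2:beex {adverb,adjective}; 3:zrobrous {adverb,conjunction}; 4:beex {adverb,adjective}; 5:zrobrous {adverb,conjunction}; 6:dait {adverb}; 7:prupim {determiner}.
Position 2: tagging it adverb would leave rule 4 unsatisfiable, so it must be adjective.
Position 3: tagging it adverb would leave rule 1 unsatisfiable, so it must be conjunction.
Position 4: tagging it adverb would leave rule 4 unsatisfiable, so it must be adjective.
Position 5: tagging it adverb would leave rule 1 unsatisfiable, so it must be conjunction.
That leaves exactly one tagging: determiner adjective conjunction adjective conjunction adverb determiner.
Rule-by-rule: rule 1 holds; rule 2 holds; rule 3 holds; rule 4 holds; rule 5 holds.

determiner adjective conjunction adjective conjunction adverb determiner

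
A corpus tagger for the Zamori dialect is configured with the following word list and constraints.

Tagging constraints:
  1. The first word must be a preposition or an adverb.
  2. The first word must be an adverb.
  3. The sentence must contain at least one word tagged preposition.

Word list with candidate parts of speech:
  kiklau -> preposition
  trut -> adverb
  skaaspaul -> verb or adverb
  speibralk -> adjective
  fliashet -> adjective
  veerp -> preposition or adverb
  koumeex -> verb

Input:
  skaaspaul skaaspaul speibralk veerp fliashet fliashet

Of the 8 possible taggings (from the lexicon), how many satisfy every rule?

2

Candidates per position — 1:skaaspaul {verb,adverb}; 2:skaaspaul {verb,adverb}; 3:speibralk {adjective}; 4:veerp {preposition,adverb}; 5:fliashet {adjective}; 6:fliashet {adjective}.
There are 8 candidate sequences in total.
The sequences that satisfy every rule: adverb verb adjective preposition adjective adjective; adverb adverb adjective preposition adjective adjective.
Count = 2.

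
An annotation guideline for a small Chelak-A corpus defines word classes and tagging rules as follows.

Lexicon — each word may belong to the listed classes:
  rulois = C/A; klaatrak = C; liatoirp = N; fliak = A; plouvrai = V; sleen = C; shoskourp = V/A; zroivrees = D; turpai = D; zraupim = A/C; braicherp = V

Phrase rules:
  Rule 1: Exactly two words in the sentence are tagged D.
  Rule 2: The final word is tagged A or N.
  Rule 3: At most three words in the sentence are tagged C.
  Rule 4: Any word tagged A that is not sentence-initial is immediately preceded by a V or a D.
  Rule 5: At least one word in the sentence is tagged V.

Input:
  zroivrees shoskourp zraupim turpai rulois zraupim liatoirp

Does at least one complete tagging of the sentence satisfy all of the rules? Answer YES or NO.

Candidates per position — 1:zroivrees {D}; 2:shoskourp {V,A}; 3:zraupim {A,C}; 4:turpai {D}; 5:rulois {C,A}; 6:zraupim {A,C}; 7:liatoirp {N}.
One satisfying assignment: D V A D A C N.
Check: rule 1 ok; rule 2 ok; rule 3 ok; rule 4 ok; rule 5 ok.

YES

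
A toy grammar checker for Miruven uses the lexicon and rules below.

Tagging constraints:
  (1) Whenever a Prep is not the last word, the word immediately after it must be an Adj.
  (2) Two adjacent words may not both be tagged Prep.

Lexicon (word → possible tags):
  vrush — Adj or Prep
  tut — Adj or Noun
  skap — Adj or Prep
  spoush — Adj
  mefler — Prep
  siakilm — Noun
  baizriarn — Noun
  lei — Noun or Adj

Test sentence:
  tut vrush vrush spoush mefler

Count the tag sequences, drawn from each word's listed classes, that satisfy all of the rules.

6

Candidates per position — 1:tut {Adj,Noun}; 2:vrush {Adj,Prep}; 3:vrush {Adj,Prep}; 4:spoush {Adj}; 5:mefler {Prep}.
There are 8 candidate sequences in total.
Checking each against the rules leaves 6 sequences.
Count = 6.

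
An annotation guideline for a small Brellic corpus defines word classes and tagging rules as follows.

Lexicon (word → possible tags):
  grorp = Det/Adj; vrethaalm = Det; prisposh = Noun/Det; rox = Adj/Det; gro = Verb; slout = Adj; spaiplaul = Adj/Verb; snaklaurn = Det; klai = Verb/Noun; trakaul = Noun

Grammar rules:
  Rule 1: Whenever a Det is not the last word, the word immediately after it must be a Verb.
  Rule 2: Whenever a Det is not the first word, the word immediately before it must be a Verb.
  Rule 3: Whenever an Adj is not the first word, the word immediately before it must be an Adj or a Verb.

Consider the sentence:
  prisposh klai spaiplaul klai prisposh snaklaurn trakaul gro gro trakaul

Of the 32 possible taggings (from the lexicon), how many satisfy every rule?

0

Candidates per position — 1:prisposh {Noun,Det}; 2:klai {Verb,Noun}; 3:spaiplaul {Adj,Verb}; 4:klai {Verb,Noun}; 5:prisposh {Noun,Det}; 6:snaklaurn {Det}; 7:trakaul {Noun}; 8:gro {Verb}; 9:gro {Verb}; 10:trakaul {Noun}.
There are 32 candidate sequences in total.
Rule 1 cannot be satisfied by any choice of tags from the lexicon.
So there is no consistent tagging.
Count = 0.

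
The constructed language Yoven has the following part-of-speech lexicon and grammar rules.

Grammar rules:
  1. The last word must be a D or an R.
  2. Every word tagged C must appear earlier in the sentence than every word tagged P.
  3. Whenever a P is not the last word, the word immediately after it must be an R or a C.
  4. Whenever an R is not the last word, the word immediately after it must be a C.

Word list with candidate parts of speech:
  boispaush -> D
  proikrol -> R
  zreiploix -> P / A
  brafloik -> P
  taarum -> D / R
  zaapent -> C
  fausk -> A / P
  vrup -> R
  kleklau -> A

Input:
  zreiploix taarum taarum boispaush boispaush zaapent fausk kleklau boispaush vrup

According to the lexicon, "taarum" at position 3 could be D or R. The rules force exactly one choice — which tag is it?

D

Candidates per position — 1:zreiploix {P,A}; 2:taarum {D,R}; 3:taarum {D,R}; 4:boispaush {D}; 5:boispaush {D}; 6:zaapent {C}; 7:fausk {A,P}; 8:kleklau {A}; 9:boispaush {D}; 10:vrup {R}.
If word 1 were P, no tagging could satisfy rule 2; so word 1 is A.
If word 2 were R, no tagging could satisfy rule 4; so word 2 is D.
If word 3 were R, no tagging could satisfy rule 4; so word 3 is D.
If word 7 were P, no tagging could satisfy rule 3; so word 7 is A.
The unique satisfying tagging is: A D D D D C A A D R.
Check: rule 1 ✓; rule 2 ✓; rule 3 ✓; rule 4 ✓.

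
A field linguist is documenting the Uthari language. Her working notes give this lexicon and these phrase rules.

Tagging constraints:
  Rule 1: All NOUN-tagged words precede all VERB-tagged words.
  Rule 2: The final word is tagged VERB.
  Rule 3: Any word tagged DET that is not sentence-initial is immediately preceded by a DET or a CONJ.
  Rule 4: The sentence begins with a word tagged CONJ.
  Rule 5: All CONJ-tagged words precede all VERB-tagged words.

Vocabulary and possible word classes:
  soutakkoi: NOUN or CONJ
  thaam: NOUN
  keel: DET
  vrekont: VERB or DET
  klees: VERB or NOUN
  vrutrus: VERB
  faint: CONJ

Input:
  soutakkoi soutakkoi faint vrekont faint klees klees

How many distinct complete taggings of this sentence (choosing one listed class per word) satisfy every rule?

4

Candidates per position — 1:soutakkoi {NOUN,CONJ}; 2:soutakkoi {NOUN,CONJ}; 3:faint {CONJ}; 4:vrekont {VERB,DET}; 5:faint {CONJ}; 6:klees {VERB,NOUN}; 7:klees {VERB,NOUN}.
There are 32 candidate sequences in total.
The sequences that satisfy every rule: CONJ NOUN CONJ DET CONJ VERB VERB; CONJ NOUN CONJ DET CONJ NOUN VERB; CONJ CONJ CONJ DET CONJ VERB VERB; CONJ CONJ CONJ DET CONJ NOUN VERB.
Count = 4.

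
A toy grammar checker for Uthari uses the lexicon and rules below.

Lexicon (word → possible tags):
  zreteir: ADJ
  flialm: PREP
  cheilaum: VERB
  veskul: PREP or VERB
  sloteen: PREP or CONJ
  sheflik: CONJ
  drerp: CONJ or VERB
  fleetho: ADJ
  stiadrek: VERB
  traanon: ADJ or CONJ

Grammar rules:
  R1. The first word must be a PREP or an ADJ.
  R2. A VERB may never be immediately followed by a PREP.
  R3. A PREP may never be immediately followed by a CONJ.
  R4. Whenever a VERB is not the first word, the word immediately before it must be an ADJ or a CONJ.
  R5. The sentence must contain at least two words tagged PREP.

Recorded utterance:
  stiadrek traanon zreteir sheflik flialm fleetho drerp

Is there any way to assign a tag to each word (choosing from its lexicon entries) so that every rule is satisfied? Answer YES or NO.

Candidates per position — 1:stiadrek {VERB}; 2:traanon {ADJ,CONJ}; 3:zreteir {ADJ}; 4:sheflik {CONJ}; 5:flialm {PREP}; 6:fleetho {ADJ}; 7:drerp {CONJ,VERB}.
Rule 1 cannot be satisfied by any choice of tags from the lexicon.
So there is no consistent tagging.

NO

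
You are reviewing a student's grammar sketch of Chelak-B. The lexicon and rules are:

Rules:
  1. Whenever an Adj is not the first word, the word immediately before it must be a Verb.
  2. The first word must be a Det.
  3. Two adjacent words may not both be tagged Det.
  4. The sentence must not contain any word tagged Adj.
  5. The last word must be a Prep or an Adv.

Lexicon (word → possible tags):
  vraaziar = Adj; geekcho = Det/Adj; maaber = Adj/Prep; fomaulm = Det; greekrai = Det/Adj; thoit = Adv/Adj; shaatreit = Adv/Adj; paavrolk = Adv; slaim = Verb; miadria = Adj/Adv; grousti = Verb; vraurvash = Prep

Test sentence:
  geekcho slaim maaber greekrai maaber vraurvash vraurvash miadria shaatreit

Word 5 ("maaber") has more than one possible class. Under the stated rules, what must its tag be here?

Candidates per position — 1:geekcho {Det,Adj}; 2:slaim {Verb}; 3:maaber {Adj,Prep}; 4:greekrai {Det,Adj}; 5:maaber {Adj,Prep}; 6:vraurvash {Prep}; 7:vraurvash {Prep}; 8:miadria {Adj,Adv}; 9:shaatreit {Adv,Adj}.
Position 1: Adj is ruled out by rule 2; that leaves Det.
Position 3: Adj is ruled out by rule 4; that leaves Prep.
Position 4: Adj is ruled out by rule 1; that leaves Det.
Position 5: Adj is ruled out by rule 1; that leaves Prep.
Position 8: Adj is ruled out by rule 1; that leaves Adv.
Position 9: Adj is ruled out by rule 1; that leaves Adv.
The unique satisfying tagging is: Det Verb Prep Det Prep Prep Prep Adv Adv.
Check: rule 1 ok; rule 2 ok; rule 3 ok; rule 4 ok; rule 5 ok.

Prep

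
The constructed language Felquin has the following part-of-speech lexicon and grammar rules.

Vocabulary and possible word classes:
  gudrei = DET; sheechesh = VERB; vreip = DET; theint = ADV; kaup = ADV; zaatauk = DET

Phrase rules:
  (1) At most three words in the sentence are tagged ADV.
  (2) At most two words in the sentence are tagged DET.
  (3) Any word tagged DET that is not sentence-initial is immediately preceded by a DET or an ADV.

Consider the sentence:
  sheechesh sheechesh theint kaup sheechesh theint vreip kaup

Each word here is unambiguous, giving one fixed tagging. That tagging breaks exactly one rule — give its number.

1

Fixed tagging: VERB VERB ADV ADV VERB ADV DET ADV.
Applying the rules: R1 violated, R2 holds, R3 holds.
Only rule 1 fails.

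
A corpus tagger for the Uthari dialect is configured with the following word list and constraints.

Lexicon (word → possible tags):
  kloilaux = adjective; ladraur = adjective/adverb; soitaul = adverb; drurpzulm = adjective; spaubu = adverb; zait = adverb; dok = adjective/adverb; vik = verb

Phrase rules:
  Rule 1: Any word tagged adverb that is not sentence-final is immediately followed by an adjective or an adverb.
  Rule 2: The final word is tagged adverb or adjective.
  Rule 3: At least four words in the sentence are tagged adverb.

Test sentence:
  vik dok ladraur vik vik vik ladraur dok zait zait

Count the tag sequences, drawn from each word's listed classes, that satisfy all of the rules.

4

Candidates per position — 1:vik {verb}; 2:dok {adjective,adverb}; 3:ladraur {adjective,adverb}; 4:vik {verb}; 5:vik {verb}; 6:vik {verb}; 7:ladraur {adjective,adverb}; 8:dok {adjective,adverb}; 9:zait {adverb}; 10:zait {adverb}.
There are 16 candidate sequences in total.
The sequences that satisfy every rule: verb adjective adjective verb verb verb adverb adverb adverb adverb; verb adverb adjective verb verb verb adjective adverb adverb adverb; verb adverb adjective verb verb verb adverb adjective adverb adverb; verb adverb adjective verb verb verb adverb adverb adverb adverb.
Count = 4.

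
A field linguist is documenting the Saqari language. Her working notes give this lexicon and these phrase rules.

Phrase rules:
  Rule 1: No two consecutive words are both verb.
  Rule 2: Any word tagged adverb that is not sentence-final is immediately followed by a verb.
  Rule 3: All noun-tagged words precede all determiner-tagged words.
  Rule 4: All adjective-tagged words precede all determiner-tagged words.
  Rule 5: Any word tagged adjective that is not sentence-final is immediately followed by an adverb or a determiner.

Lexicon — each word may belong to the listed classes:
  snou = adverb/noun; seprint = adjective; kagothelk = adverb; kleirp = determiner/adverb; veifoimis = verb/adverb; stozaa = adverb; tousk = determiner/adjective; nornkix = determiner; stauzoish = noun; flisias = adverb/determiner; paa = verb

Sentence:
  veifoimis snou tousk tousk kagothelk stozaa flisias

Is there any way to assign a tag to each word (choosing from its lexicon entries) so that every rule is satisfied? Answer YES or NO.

NO

Candidates per position — 1:veifoimis {verb,adverb}; 2:snou {adverb,noun}; 3:tousk {determiner,adjective}; 4:tousk {determiner,adjective}; 5:kagothelk {adverb}; 6:stozaa {adverb}; 7:flisias {adverb,determiner}.
Rule 2 cannot be satisfied by any choice of tags from the lexicon.
So there is no consistent tagging.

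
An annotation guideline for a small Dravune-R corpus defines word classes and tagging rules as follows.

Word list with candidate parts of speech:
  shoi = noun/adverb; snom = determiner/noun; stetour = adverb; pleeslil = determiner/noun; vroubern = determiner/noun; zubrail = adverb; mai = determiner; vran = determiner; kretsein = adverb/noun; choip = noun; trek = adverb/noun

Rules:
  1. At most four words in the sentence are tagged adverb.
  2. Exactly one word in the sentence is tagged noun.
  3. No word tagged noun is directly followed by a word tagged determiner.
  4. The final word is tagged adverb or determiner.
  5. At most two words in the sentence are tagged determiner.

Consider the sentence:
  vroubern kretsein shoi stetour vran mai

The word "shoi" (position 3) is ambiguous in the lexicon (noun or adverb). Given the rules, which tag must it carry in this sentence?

Candidates per position — 1:vroubern {determiner,noun}; 2:kretsein {adverb,noun}; 3:shoi {noun,adverb}; 4:stetour {adverb}; 5:vran {determiner}; 6:mai {determiner}.
Position 1: tagging it determiner would leave rule 5 unsatisfiable, so it must be noun.
Position 2: tagging it noun would leave rule 2 unsatisfiable, so it must be adverb.
Position 3: tagging it noun would leave rule 2 unsatisfiable, so it must be adverb.
The unique satisfying tagging is: noun adverb adverb adverb determiner determiner.
Check: rule 1 holds; rule 2 holds; rule 3 holds; rule 4 holds; rule 5 holds.

adverb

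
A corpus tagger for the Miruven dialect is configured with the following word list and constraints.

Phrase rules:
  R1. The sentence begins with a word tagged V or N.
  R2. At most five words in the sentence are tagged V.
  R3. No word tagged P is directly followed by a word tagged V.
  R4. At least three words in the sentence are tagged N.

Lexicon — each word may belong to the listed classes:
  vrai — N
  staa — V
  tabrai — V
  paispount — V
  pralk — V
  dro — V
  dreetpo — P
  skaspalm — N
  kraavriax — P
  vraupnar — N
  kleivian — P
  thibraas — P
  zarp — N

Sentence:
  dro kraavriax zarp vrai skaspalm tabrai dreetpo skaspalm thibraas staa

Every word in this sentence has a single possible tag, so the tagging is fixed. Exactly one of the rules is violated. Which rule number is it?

Fixed tagging: V P N N N V P N P V.
Rule check: R1 holds, R2 holds, R3 violated, R4 holds.
Only rule 3 fails.

3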